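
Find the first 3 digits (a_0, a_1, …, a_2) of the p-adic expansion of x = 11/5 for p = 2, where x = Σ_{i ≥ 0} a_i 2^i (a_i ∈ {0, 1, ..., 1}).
(a_0, …, a_2) = (1, 1, 1)

v_2(11/5) = 0 (numerator and denominator both coprime to 2), so x ∈ ℤ_2^×. Compute digits iteratively via a_i = x_i mod 2, x_{i+1} = (x_i − a_i)/2, with x_0 = x:
  x_0 = 11/5;  a_0 = 1;  x_1 = (x_0 − 1)/2 = 3/5
  x_1 = 3/5;  a_1 = 1;  x_2 = (x_1 − 1)/2 = -1/5
  x_2 = -1/5;  a_2 = 1;  x_3 = (x_2 − 1)/2 = -3/5
Digits: (1, 1, 1).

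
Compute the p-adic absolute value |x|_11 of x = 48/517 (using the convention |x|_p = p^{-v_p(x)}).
|48/517|_11 = 11

Step 1 — compute v_11(x) by factoring powers of 11 out of the numerator and denominator: v_11(48/517) = -1. Step 2 — apply |x|_p = p^{-v_p(x)} = 11^{1} = 11.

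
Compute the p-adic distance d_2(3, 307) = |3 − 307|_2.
d_2(3, 307) = 1/16

Step 1 — x − y = 3 − 307 = -304. Step 2 — v_2(-304) = 4 (factor: -304 = −(2^4 · 19); the sign does not affect v_p). Step 3 — |x − y|_2 = 2^{-4} = 1/16.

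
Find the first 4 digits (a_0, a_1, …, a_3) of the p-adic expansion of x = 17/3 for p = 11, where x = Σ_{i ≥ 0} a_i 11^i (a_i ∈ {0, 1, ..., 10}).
(a_0, …, a_3) = (2, 4, 7, 3)

v_11(17/3) = 0 (numerator and denominator both coprime to 11), so x ∈ ℤ_11^×. Compute digits iteratively via a_i = x_i mod 11, x_{i+1} = (x_i − a_i)/11, with x_0 = x:
  x_0 = 17/3;  a_0 = 2;  x_1 = (x_0 − 2)/11 = 1/3
  x_1 = 1/3;  a_1 = 4;  x_2 = (x_1 − 4)/11 = -1/3
  x_2 = -1/3;  a_2 = 7;  x_3 = (x_2 − 7)/11 = -2/3
  x_3 = -2/3;  a_3 = 3;  x_4 = (x_3 − 3)/11 = -1/3
Digits: (2, 4, 7, 3).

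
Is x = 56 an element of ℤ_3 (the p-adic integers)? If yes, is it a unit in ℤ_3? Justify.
x ∈ ℤ_3^× (unit); v_3(x) = 0

ℤ_3 = {x ∈ ℚ_3 : v_3(x) ≥ 0} and ℤ_3^× = {x ∈ ℤ_3 : v_3(x) = 0}. Here v_3(56) = v_3(num) − v_3(den) = 0; compare against these criteria.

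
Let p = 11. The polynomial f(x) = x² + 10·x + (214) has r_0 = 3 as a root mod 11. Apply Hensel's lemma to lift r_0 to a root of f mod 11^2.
r_1 = 25 (mod 121)

Hensel: r_{i+1} = r_i − f(r_i)·(f′(r_i))^{-1} mod 11^{i+2}, f′(x) = 2x + 10. Iterate:
  r_0 = 3 (mod 11)
  r_1 = 25 (mod 121)
Final: r = 25 satisfies f(r) ≡ 0 mod 11^2.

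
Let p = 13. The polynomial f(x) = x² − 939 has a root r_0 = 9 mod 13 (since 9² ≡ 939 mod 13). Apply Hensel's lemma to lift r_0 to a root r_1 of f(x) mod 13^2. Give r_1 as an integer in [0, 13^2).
r_1 = 113 (mod 169)

Hensel's recurrence: r_{i+1} = r_i − f(r_i)·(f′(r_i))^{-1} mod 13^{i+2}, with f′(x) = 2x. Iterate:
  r_0 = 9 (mod 13)
  r_1 = 113 (mod 169)
Final: r_1 = 113, and one checks f(r_1) ≡ 0 mod 13^2.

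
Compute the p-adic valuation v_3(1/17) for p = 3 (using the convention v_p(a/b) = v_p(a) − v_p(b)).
v_3(1/17) = 0

Factor powers of 3 from the numerator and denominator of the reduced fraction: 1 = 3^0 · 1 and 17 = 3^0 · 17. Apply v_p(a/b) = v_p(a) − v_p(b): v_3(1/17) = 0 − 0 = 0.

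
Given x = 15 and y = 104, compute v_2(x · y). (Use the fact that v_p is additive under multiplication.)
v_2(1560) = 3

v_p(x) = 0 (factor: 15 = 2^0 · 15); v_p(y) = 3 (factor: 104 = 2^3 · 13). Additivity: v_p(xy) = v_p(x) + v_p(y) = 0 + 3 = 3. (Direct check: xy = 1560 = 2^3 · (195).)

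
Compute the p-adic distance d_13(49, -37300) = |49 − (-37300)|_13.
d_13(49, -37300) = 1/2197

Step 1 — x − y = 49 − (-37300) = 37349. Step 2 — v_13(37349) = 3 (factor: 37349 = (13^3 · 17); the sign does not affect v_p). Step 3 — |x − y|_13 = 13^{-3} = 1/2197.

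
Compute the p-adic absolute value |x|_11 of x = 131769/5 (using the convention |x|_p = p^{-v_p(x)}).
|131769/5|_11 = 1/14641

Step 1 — compute v_11(x) by factoring powers of 11 out of the numerator and denominator: v_11(131769/5) = 4. Step 2 — apply |x|_p = p^{-v_p(x)} = 11^{-4} = 1/14641.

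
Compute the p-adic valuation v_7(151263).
v_7(151263) = 5

v_7(n) is the largest exponent k such that 7^k divides n. Factor out: 151263 = 7^5 · 9. (Sign doesn't affect v_p.) So v_7(151263) = 5.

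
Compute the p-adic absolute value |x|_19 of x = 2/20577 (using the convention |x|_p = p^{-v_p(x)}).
|2/20577|_19 = 6859

Step 1 — compute v_19(x) by factoring powers of 19 out of the numerator and denominator: v_19(2/20577) = -3. Step 2 — apply |x|_p = p^{-v_p(x)} = 19^{3} = 6859.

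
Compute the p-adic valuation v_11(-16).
v_11(-16) = 0

v_11(n) is the largest exponent k such that 11^k divides n. Factor out: -16 = -11^0 · 16. (Sign doesn't affect v_p.) So v_11(-16) = 0.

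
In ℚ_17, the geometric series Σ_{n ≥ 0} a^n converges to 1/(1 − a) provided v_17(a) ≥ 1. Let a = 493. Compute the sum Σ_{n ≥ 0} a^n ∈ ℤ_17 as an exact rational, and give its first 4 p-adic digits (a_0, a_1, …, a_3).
Σ a^n = 1/(1 − a) = -1/492;  first 4 digits = (1, 12, 9, 9)

v_17(a) = 1 ≥ 1, so the series converges in ℤ_17 to 1/(1 − a) = 1/(1 − 493) = -1/492. Expand this rational in ℤ_17: compute digits iteratively via d_i = x_i mod 17, x_{i+1} = (x_i − d_i)/17. The first 4 digits are (1, 12, 9, 9).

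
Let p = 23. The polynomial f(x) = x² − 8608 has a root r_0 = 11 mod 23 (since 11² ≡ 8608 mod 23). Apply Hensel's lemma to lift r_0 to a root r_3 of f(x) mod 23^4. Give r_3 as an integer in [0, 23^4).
r_3 = 186196 (mod 279841)

Hensel's recurrence: r_{i+1} = r_i − f(r_i)·(f′(r_i))^{-1} mod 23^{i+2}, with f′(x) = 2x. Iterate:
  r_0 = 11 (mod 23)
  r_1 = 517 (mod 529)
  r_2 = 3691 (mod 12167)
  r_3 = 186196 (mod 279841)
Final: r_3 = 186196, and one checks f(r_3) ≡ 0 mod 23^4.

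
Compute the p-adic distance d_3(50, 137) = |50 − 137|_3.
d_3(50, 137) = 1/3

Step 1 — x − y = 50 − 137 = -87. Step 2 — v_3(-87) = 1 (factor: -87 = −(3^1 · 29); the sign does not affect v_p). Step 3 — |x − y|_3 = 3^{-1} = 1/3.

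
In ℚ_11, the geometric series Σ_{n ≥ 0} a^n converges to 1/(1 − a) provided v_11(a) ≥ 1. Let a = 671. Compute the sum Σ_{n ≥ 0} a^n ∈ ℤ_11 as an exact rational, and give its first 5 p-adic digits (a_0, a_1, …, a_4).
Σ a^n = 1/(1 − a) = -1/670;  first 5 digits = (1, 6, 8, 4, 5)

v_11(a) = 1 ≥ 1, so the series converges in ℤ_11 to 1/(1 − a) = 1/(1 − 671) = -1/670. Expand this rational in ℤ_11: compute digits iteratively via d_i = x_i mod 11, x_{i+1} = (x_i − d_i)/11. The first 5 digits are (1, 6, 8, 4, 5).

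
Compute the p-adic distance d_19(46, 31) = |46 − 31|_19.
d_19(46, 31) = 1

Step 1 — x − y = 46 − 31 = 15. Step 2 — v_19(15) = 0 (factor: 15 = (19^0 · 15); the sign does not affect v_p). Step 3 — |x − y|_19 = 19^{0} = 1.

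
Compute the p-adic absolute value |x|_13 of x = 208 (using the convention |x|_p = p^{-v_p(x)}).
|208|_13 = 1/13

Step 1 — compute v_13(x) by factoring powers of 13 out of the numerator and denominator: v_13(208) = 1. Step 2 — apply |x|_p = p^{-v_p(x)} = 13^{-1} = 1/13.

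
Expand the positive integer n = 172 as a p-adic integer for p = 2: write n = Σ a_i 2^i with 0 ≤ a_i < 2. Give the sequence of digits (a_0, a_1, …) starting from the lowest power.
(a_0, a_1, …) = (0, 0, 1, 1, 0, 1, 0, 1)

Repeated division by 2 gives the digits low-to-high: 172 = 1·2^2 + 1·2^3 + 1·2^5 + 1·2^7. Digit sequence: (0, 0, 1, 1, 0, 1, 0, 1).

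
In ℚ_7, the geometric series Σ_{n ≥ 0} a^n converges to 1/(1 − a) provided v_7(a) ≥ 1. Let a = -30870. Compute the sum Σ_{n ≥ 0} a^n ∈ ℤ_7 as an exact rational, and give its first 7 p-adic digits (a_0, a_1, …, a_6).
Σ a^n = 1/(1 − a) = 1/30871;  first 7 digits = (1, 0, 0, 1, 1, 5, 0)

v_7(a) = 3 ≥ 1, so the series converges in ℤ_7 to 1/(1 − a) = 1/(1 − (-30870)) = 1/30871. Expand this rational in ℤ_7: compute digits iteratively via d_i = x_i mod 7, x_{i+1} = (x_i − d_i)/7. The first 7 digits are (1, 0, 0, 1, 1, 5, 0).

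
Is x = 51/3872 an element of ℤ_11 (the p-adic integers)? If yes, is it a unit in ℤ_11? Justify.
x ∉ ℤ_11 (v_11(x) = -2 < 0)

ℤ_11 = {x ∈ ℚ_11 : v_11(x) ≥ 0} and ℤ_11^× = {x ∈ ℤ_11 : v_11(x) = 0}. Here v_11(51/3872) = v_11(num) − v_11(den) = -2; compare against these criteria.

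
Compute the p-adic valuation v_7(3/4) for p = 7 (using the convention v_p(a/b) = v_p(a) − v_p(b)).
v_7(3/4) = 0

Factor powers of 7 from the numerator and denominator of the reduced fraction: 3 = 7^0 · 3 and 4 = 7^0 · 4. Apply v_p(a/b) = v_p(a) − v_p(b): v_7(3/4) = 0 − 0 = 0.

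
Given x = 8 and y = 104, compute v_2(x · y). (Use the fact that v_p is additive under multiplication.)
v_2(832) = 6

v_p(x) = 3 (factor: 8 = 2^3 · 1); v_p(y) = 3 (factor: 104 = 2^3 · 13). Additivity: v_p(xy) = v_p(x) + v_p(y) = 3 + 3 = 6. (Direct check: xy = 832 = 2^6 · (13).)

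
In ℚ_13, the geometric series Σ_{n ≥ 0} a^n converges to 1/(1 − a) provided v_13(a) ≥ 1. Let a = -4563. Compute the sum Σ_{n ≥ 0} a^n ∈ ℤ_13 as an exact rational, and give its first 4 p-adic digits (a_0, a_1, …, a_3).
Σ a^n = 1/(1 − a) = 1/4564;  first 4 digits = (1, 0, 12, 10)

v_13(a) = 2 ≥ 1, so the series converges in ℤ_13 to 1/(1 − a) = 1/(1 − (-4563)) = 1/4564. Expand this rational in ℤ_13: compute digits iteratively via d_i = x_i mod 13, x_{i+1} = (x_i − d_i)/13. The first 4 digits are (1, 0, 12, 10).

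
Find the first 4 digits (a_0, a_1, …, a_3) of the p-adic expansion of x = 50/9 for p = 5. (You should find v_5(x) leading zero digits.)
(a_0, …, a_3) = (0, 0, 3, 0)

v_5(50/9) = 2, so a_0 = ... = a_1 = 0. Factor out: x = 5^2 · u with u = 2/9 a unit in ℤ_5. Expand u iteratively via a_{v+i} = u_i mod 5, u_{i+1} = (u_i − a_{v+i})/5:
  u_0 = 2/9;  a_2 = 3;  u_1 = (u_0 − 3)/5 = -5/9
  u_1 = -5/9;  a_3 = 0;  u_2 = (u_1 − 0)/5 = -1/9
Digits: (0, 0, 3, 0).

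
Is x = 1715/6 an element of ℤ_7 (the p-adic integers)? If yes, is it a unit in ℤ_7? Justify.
x ∈ ℤ_7 but not a unit; v_7(x) = 3 > 0

ℤ_7 = {x ∈ ℚ_7 : v_7(x) ≥ 0} and ℤ_7^× = {x ∈ ℤ_7 : v_7(x) = 0}. Here v_7(1715/6) = v_7(num) − v_7(den) = 3; compare against these criteria.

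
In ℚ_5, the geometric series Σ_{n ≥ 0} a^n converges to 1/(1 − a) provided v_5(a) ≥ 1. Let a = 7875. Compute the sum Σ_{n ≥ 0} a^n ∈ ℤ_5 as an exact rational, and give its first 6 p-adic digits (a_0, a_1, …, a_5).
Σ a^n = 1/(1 − a) = -1/7874;  first 6 digits = (1, 0, 0, 3, 2, 2)

v_5(a) = 3 ≥ 1, so the series converges in ℤ_5 to 1/(1 − a) = 1/(1 − 7875) = -1/7874. Expand this rational in ℤ_5: compute digits iteratively via d_i = x_i mod 5, x_{i+1} = (x_i − d_i)/5. The first 6 digits are (1, 0, 0, 3, 2, 2).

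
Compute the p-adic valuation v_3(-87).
v_3(-87) = 1

v_3(n) is the largest exponent k such that 3^k divides n. Factor out: -87 = -3^1 · 29. (Sign doesn't affect v_p.) So v_3(-87) = 1.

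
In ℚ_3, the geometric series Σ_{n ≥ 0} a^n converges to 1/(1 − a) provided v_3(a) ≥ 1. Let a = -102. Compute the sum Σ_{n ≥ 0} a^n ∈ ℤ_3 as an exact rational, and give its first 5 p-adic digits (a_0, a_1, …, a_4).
Σ a^n = 1/(1 − a) = 1/103;  first 5 digits = (1, 2, 1, 2, 1)

v_3(a) = 1 ≥ 1, so the series converges in ℤ_3 to 1/(1 − a) = 1/(1 − (-102)) = 1/103. Expand this rational in ℤ_3: compute digits iteratively via d_i = x_i mod 3, x_{i+1} = (x_i − d_i)/3. The first 5 digits are (1, 2, 1, 2, 1).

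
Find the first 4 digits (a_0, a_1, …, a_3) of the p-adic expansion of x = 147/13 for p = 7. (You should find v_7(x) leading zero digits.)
(a_0, …, a_3) = (0, 0, 4, 0)

v_7(147/13) = 2, so a_0 = ... = a_1 = 0. Factor out: x = 7^2 · u with u = 3/13 a unit in ℤ_7. Expand u iteratively via a_{v+i} = u_i mod 7, u_{i+1} = (u_i − a_{v+i})/7:
  u_0 = 3/13;  a_2 = 4;  u_1 = (u_0 − 4)/7 = -7/13
  u_1 = -7/13;  a_3 = 0;  u_2 = (u_1 − 0)/7 = -1/13
Digits: (0, 0, 4, 0).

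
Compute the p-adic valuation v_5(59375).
v_5(59375) = 5

v_5(n) is the largest exponent k such that 5^k divides n. Factor out: 59375 = 5^5 · 19. (Sign doesn't affect v_p.) So v_5(59375) = 5.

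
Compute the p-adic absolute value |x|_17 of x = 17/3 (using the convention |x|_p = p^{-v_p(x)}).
|17/3|_17 = 1/17

Step 1 — compute v_17(x) by factoring powers of 17 out of the numerator and denominator: v_17(17/3) = 1. Step 2 — apply |x|_p = p^{-v_p(x)} = 17^{-1} = 1/17.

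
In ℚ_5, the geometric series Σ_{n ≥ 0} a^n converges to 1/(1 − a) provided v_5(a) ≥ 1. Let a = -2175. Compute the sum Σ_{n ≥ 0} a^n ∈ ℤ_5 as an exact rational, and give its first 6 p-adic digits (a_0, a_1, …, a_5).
Σ a^n = 1/(1 − a) = 1/2176;  first 6 digits = (1, 0, 3, 2, 0, 3)

v_5(a) = 2 ≥ 1, so the series converges in ℤ_5 to 1/(1 − a) = 1/(1 − (-2175)) = 1/2176. Expand this rational in ℤ_5: compute digits iteratively via d_i = x_i mod 5, x_{i+1} = (x_i − d_i)/5. The first 6 digits are (1, 0, 3, 2, 0, 3).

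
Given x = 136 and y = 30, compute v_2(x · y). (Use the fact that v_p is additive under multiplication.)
v_2(4080) = 4

v_p(x) = 3 (factor: 136 = 2^3 · 17); v_p(y) = 1 (factor: 30 = 2^1 · 15). Additivity: v_p(xy) = v_p(x) + v_p(y) = 3 + 1 = 4. (Direct check: xy = 4080 = 2^4 · (255).)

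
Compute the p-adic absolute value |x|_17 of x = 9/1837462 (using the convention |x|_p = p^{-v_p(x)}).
|9/1837462|_17 = 83521

Step 1 — compute v_17(x) by factoring powers of 17 out of the numerator and denominator: v_17(9/1837462) = -4. Step 2 — apply |x|_p = p^{-v_p(x)} = 17^{4} = 83521.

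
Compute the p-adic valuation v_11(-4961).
v_11(-4961) = 2

v_11(n) is the largest exponent k such that 11^k divides n. Factor out: -4961 = -11^2 · 41. (Sign doesn't affect v_p.) So v_11(-4961) = 2.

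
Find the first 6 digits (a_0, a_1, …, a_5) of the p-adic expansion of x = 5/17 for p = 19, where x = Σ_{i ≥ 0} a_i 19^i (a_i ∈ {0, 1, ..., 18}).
(a_0, …, a_5) = (7, 3, 11, 5, 12, 15)

v_19(5/17) = 0 (numerator and denominator both coprime to 19), so x ∈ ℤ_19^×. Compute digits iteratively via a_i = x_i mod 19, x_{i+1} = (x_i − a_i)/19, with x_0 = x:
  x_0 = 5/17;  a_0 = 7;  x_1 = (x_0 − 7)/19 = -6/17
  x_1 = -6/17;  a_1 = 3;  x_2 = (x_1 − 3)/19 = -3/17
  x_2 = -3/17;  a_2 = 11;  x_3 = (x_2 − 11)/19 = -10/17
  x_3 = -10/17;  a_3 = 5;  x_4 = (x_3 − 5)/19 = -5/17
  x_4 = -5/17;  a_4 = 12;  x_5 = (x_4 − 12)/19 = -11/17
  x_5 = -11/17;  a_5 = 15;  x_6 = (x_5 − 15)/19 = -14/17
Digits: (7, 3, 11, 5, 12, 15).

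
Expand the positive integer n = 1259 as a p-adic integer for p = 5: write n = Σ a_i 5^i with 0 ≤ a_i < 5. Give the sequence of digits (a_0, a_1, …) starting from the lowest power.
(a_0, a_1, …) = (4, 1, 0, 0, 2)

Repeated division by 5 gives the digits low-to-high: 1259 = 4 + 1·5^1 + 2·5^4. Digit sequence: (4, 1, 0, 0, 2).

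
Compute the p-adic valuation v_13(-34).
v_13(-34) = 0

v_13(n) is the largest exponent k such that 13^k divides n. Factor out: -34 = -13^0 · 34. (Sign doesn't affect v_p.) So v_13(-34) = 0.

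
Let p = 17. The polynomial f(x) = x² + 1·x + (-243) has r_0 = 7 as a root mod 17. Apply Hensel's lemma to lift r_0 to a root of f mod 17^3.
r_2 = 4104 (mod 4913)

Hensel: r_{i+1} = r_i − f(r_i)·(f′(r_i))^{-1} mod 17^{i+2}, f′(x) = 2x + 1. Iterate:
  r_0 = 7 (mod 17)
  r_1 = 58 (mod 289)
  r_2 = 4104 (mod 4913)
Final: r = 4104 satisfies f(r) ≡ 0 mod 17^3.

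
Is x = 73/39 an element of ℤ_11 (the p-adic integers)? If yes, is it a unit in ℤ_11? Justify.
x ∈ ℤ_11^× (unit); v_11(x) = 0

ℤ_11 = {x ∈ ℚ_11 : v_11(x) ≥ 0} and ℤ_11^× = {x ∈ ℤ_11 : v_11(x) = 0}. Here v_11(73/39) = v_11(num) − v_11(den) = 0; compare against these criteria.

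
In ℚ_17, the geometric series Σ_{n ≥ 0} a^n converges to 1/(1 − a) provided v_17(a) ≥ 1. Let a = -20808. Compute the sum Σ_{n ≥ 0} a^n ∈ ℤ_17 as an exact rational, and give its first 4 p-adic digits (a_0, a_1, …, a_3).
Σ a^n = 1/(1 − a) = 1/20809;  first 4 digits = (1, 0, 13, 12)

v_17(a) = 2 ≥ 1, so the series converges in ℤ_17 to 1/(1 − a) = 1/(1 − (-20808)) = 1/20809. Expand this rational in ℤ_17: compute digits iteratively via d_i = x_i mod 17, x_{i+1} = (x_i − d_i)/17. The first 4 digits are (1, 0, 13, 12).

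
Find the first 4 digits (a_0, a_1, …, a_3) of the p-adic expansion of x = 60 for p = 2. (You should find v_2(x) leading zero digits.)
(a_0, …, a_3) = (0, 0, 1, 1)

v_2(60) = 2, so a_0 = ... = a_1 = 0. Factor out: x = 2^2 · u with u = 15 a unit in ℤ_2. Expand u iteratively via a_{v+i} = u_i mod 2, u_{i+1} = (u_i − a_{v+i})/2:
  u_0 = 15;  a_2 = 1;  u_1 = (u_0 − 1)/2 = 7
  u_1 = 7;  a_3 = 1;  u_2 = (u_1 − 1)/2 = 3
Digits: (0, 0, 1, 1).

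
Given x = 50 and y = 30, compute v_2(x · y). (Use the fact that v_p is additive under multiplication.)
v_2(1500) = 2

v_p(x) = 1 (factor: 50 = 2^1 · 25); v_p(y) = 1 (factor: 30 = 2^1 · 15). Additivity: v_p(xy) = v_p(x) + v_p(y) = 1 + 1 = 2. (Direct check: xy = 1500 = 2^2 · (375).)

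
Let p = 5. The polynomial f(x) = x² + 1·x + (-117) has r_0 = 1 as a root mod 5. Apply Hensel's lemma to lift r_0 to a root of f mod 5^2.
r_1 = 6 (mod 25)

Hensel: r_{i+1} = r_i − f(r_i)·(f′(r_i))^{-1} mod 5^{i+2}, f′(x) = 2x + 1. Iterate:
  r_0 = 1 (mod 5)
  r_1 = 6 (mod 25)
Final: r = 6 satisfies f(r) ≡ 0 mod 5^2.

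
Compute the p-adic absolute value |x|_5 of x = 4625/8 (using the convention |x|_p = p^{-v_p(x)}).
|4625/8|_5 = 1/125

Step 1 — compute v_5(x) by factoring powers of 5 out of the numerator and denominator: v_5(4625/8) = 3. Step 2 — apply |x|_p = p^{-v_p(x)} = 5^{-3} = 1/125.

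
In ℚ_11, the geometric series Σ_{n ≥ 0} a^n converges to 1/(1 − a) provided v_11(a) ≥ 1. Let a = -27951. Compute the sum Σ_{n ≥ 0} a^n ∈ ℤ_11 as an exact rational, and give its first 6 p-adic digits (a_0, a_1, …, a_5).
Σ a^n = 1/(1 − a) = 1/27952;  first 6 digits = (1, 0, 0, 1, 9, 10)

v_11(a) = 3 ≥ 1, so the series converges in ℤ_11 to 1/(1 − a) = 1/(1 − (-27951)) = 1/27952. Expand this rational in ℤ_11: compute digits iteratively via d_i = x_i mod 11, x_{i+1} = (x_i − d_i)/11. The first 6 digits are (1, 0, 0, 1, 9, 10).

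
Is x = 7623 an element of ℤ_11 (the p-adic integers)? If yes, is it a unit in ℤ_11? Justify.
x ∈ ℤ_11 but not a unit; v_11(x) = 2 > 0

ℤ_11 = {x ∈ ℚ_11 : v_11(x) ≥ 0} and ℤ_11^× = {x ∈ ℤ_11 : v_11(x) = 0}. Here v_11(7623) = v_11(num) − v_11(den) = 2; compare against these criteria.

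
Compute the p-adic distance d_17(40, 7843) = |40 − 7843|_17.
d_17(40, 7843) = 1/289

Step 1 — x − y = 40 − 7843 = -7803. Step 2 — v_17(-7803) = 2 (factor: -7803 = −(17^2 · 27); the sign does not affect v_p). Step 3 — |x − y|_17 = 17^{-2} = 1/289.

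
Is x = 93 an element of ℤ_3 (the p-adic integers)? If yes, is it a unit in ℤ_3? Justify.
x ∈ ℤ_3 but not a unit; v_3(x) = 1 > 0

ℤ_3 = {x ∈ ℚ_3 : v_3(x) ≥ 0} and ℤ_3^× = {x ∈ ℤ_3 : v_3(x) = 0}. Here v_3(93) = v_3(num) − v_3(den) = 1; compare against these criteria.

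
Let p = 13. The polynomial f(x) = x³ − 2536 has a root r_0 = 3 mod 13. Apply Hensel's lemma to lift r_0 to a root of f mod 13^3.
r_2 = 1498 (mod 2197)

Hensel: r_{i+1} = r_i − f(r_i)/f′(r_i) mod 13^{i+2}, where f′(x) = 3x². Iterate:
  r_0 = 3 (mod 13)
  r_1 = 146 (mod 169)
  r_2 = 1498 (mod 2197)
Final: r = 1498 with f(r) ≡ 0 mod 13^3.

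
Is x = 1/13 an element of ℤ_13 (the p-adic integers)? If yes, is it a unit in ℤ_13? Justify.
x ∉ ℤ_13 (v_13(x) = -1 < 0)

ℤ_13 = {x ∈ ℚ_13 : v_13(x) ≥ 0} and ℤ_13^× = {x ∈ ℤ_13 : v_13(x) = 0}. Here v_13(1/13) = v_13(num) − v_13(den) = -1; compare against these criteria.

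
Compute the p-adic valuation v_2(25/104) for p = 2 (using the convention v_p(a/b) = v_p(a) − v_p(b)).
v_2(25/104) = -3

Factor powers of 2 from the numerator and denominator of the reduced fraction: 25 = 2^0 · 25 and 104 = 2^3 · 13. Apply v_p(a/b) = v_p(a) − v_p(b): v_2(25/104) = 0 − 3 = -3.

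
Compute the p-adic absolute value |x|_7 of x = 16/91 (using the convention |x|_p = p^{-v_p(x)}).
|16/91|_7 = 7

Step 1 — compute v_7(x) by factoring powers of 7 out of the numerator and denominator: v_7(16/91) = -1. Step 2 — apply |x|_p = p^{-v_p(x)} = 7^{1} = 7.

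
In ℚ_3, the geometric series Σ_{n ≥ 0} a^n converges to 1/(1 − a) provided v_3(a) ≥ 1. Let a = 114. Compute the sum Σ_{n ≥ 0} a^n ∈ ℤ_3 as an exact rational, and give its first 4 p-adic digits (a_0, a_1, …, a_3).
Σ a^n = 1/(1 − a) = -1/113;  first 4 digits = (1, 2, 1, 1)

v_3(a) = 1 ≥ 1, so the series converges in ℤ_3 to 1/(1 − a) = 1/(1 − 114) = -1/113. Expand this rational in ℤ_3: compute digits iteratively via d_i = x_i mod 3, x_{i+1} = (x_i − d_i)/3. The first 4 digits are (1, 2, 1, 1).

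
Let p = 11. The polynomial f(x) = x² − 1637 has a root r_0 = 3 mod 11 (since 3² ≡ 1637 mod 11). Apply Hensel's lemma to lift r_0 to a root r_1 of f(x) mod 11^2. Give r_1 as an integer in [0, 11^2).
r_1 = 113 (mod 121)

Hensel's recurrence: r_{i+1} = r_i − f(r_i)·(f′(r_i))^{-1} mod 11^{i+2}, with f′(x) = 2x. Iterate:
  r_0 = 3 (mod 11)
  r_1 = 113 (mod 121)
Final: r_1 = 113, and one checks f(r_1) ≡ 0 mod 11^2.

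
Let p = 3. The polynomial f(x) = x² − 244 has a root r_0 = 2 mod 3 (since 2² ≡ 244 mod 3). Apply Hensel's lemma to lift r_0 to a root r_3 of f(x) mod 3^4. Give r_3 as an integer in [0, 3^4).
r_3 = 80 (mod 81)

Hensel's recurrence: r_{i+1} = r_i − f(r_i)·(f′(r_i))^{-1} mod 3^{i+2}, with f′(x) = 2x. Iterate:
  r_0 = 2 (mod 3)
  r_1 = 8 (mod 9)
  r_2 = 26 (mod 27)
  r_3 = 80 (mod 81)
Final: r_3 = 80, and one checks f(r_3) ≡ 0 mod 3^4.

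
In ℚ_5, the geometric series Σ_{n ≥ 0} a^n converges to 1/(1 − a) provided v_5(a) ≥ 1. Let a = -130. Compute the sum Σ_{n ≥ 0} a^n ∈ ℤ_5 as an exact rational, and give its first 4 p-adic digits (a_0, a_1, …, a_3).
Σ a^n = 1/(1 − a) = 1/131;  first 4 digits = (1, 4, 0, 3)

v_5(a) = 1 ≥ 1, so the series converges in ℤ_5 to 1/(1 − a) = 1/(1 − (-130)) = 1/131. Expand this rational in ℤ_5: compute digits iteratively via d_i = x_i mod 5, x_{i+1} = (x_i − d_i)/5. The first 4 digits are (1, 4, 0, 3).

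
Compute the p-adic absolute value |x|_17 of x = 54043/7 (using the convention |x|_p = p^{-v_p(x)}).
|54043/7|_17 = 1/4913

Step 1 — compute v_17(x) by factoring powers of 17 out of the numerator and denominator: v_17(54043/7) = 3. Step 2 — apply |x|_p = p^{-v_p(x)} = 17^{-3} = 1/4913.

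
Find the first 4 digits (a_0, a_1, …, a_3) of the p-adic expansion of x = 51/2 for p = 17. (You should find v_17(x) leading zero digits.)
(a_0, …, a_3) = (0, 10, 8, 8)

v_17(51/2) = 1, so a_0 = ... = a_0 = 0. Factor out: x = 17^1 · u with u = 3/2 a unit in ℤ_17. Expand u iteratively via a_{v+i} = u_i mod 17, u_{i+1} = (u_i − a_{v+i})/17:
  u_0 = 3/2;  a_1 = 10;  u_1 = (u_0 − 10)/17 = -1/2
  u_1 = -1/2;  a_2 = 8;  u_2 = (u_1 − 8)/17 = -1/2
  u_2 = -1/2;  a_3 = 8;  u_3 = (u_2 − 8)/17 = -1/2
Digits: (0, 10, 8, 8).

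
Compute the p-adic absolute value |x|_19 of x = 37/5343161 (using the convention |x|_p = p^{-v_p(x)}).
|37/5343161|_19 = 130321

Step 1 — compute v_19(x) by factoring powers of 19 out of the numerator and denominator: v_19(37/5343161) = -4. Step 2 — apply |x|_p = p^{-v_p(x)} = 19^{4} = 130321.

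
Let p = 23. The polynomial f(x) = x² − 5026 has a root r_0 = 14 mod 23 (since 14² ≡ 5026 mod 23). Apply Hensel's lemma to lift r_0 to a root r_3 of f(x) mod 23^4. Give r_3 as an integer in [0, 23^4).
r_3 = 82446 (mod 279841)

Hensel's recurrence: r_{i+1} = r_i − f(r_i)·(f′(r_i))^{-1} mod 23^{i+2}, with f′(x) = 2x. Iterate:
  r_0 = 14 (mod 23)
  r_1 = 451 (mod 529)
  r_2 = 9444 (mod 12167)
  r_3 = 82446 (mod 279841)
Final: r_3 = 82446, and one checks f(r_3) ≡ 0 mod 23^4.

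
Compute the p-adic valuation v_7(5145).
v_7(5145) = 3

v_7(n) is the largest exponent k such that 7^k divides n. Factor out: 5145 = 7^3 · 15. (Sign doesn't affect v_p.) So v_7(5145) = 3.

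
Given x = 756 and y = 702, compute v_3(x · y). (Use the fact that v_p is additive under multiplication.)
v_3(530712) = 6

v_p(x) = 3 (factor: 756 = 3^3 · 28); v_p(y) = 3 (factor: 702 = 3^3 · 26). Additivity: v_p(xy) = v_p(x) + v_p(y) = 3 + 3 = 6. (Direct check: xy = 530712 = 3^6 · (728).)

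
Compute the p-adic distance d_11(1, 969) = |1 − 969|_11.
d_11(1, 969) = 1/121

Step 1 — x − y = 1 − 969 = -968. Step 2 — v_11(-968) = 2 (factor: -968 = −(11^2 · 8); the sign does not affect v_p). Step 3 — |x − y|_11 = 11^{-2} = 1/121.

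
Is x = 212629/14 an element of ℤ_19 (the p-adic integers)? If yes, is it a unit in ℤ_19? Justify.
x ∈ ℤ_19 but not a unit; v_19(x) = 3 > 0

ℤ_19 = {x ∈ ℚ_19 : v_19(x) ≥ 0} and ℤ_19^× = {x ∈ ℤ_19 : v_19(x) = 0}. Here v_19(212629/14) = v_19(num) − v_19(den) = 3; compare against these criteria.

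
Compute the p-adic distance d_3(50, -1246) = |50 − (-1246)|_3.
d_3(50, -1246) = 1/81

Step 1 — x − y = 50 − (-1246) = 1296. Step 2 — v_3(1296) = 4 (factor: 1296 = (3^4 · 16); the sign does not affect v_p). Step 3 — |x − y|_3 = 3^{-4} = 1/81.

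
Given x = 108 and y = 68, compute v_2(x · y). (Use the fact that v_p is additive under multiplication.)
v_2(7344) = 4

v_p(x) = 2 (factor: 108 = 2^2 · 27); v_p(y) = 2 (factor: 68 = 2^2 · 17). Additivity: v_p(xy) = v_p(x) + v_p(y) = 2 + 2 = 4. (Direct check: xy = 7344 = 2^4 · (459).)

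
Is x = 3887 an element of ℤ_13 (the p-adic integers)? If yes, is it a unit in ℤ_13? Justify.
x ∈ ℤ_13 but not a unit; v_13(x) = 2 > 0

ℤ_13 = {x ∈ ℚ_13 : v_13(x) ≥ 0} and ℤ_13^× = {x ∈ ℤ_13 : v_13(x) = 0}. Here v_13(3887) = v_13(num) − v_13(den) = 2; compare against these criteria.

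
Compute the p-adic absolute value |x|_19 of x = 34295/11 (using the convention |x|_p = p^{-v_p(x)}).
|34295/11|_19 = 1/6859

Step 1 — compute v_19(x) by factoring powers of 19 out of the numerator and denominator: v_19(34295/11) = 3. Step 2 — apply |x|_p = p^{-v_p(x)} = 19^{-3} = 1/6859.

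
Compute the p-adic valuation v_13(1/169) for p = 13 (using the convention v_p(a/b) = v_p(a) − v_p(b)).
v_13(1/169) = -2

Factor powers of 13 from the numerator and denominator of the reduced fraction: 1 = 13^0 · 1 and 169 = 13^2 · 1. Apply v_p(a/b) = v_p(a) − v_p(b): v_13(1/169) = 0 − 2 = -2.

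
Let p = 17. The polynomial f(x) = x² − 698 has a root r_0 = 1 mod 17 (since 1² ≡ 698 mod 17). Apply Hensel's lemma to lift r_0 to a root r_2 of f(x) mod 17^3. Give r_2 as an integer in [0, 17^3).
r_2 = 1650 (mod 4913)

Hensel's recurrence: r_{i+1} = r_i − f(r_i)·(f′(r_i))^{-1} mod 17^{i+2}, with f′(x) = 2x. Iterate:
  r_0 = 1 (mod 17)
  r_1 = 205 (mod 289)
  r_2 = 1650 (mod 4913)
Final: r_2 = 1650, and one checks f(r_2) ≡ 0 mod 17^3.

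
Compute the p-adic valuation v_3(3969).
v_3(3969) = 4

v_3(n) is the largest exponent k such that 3^k divides n. Factor out: 3969 = 3^4 · 49. (Sign doesn't affect v_p.) So v_3(3969) = 4.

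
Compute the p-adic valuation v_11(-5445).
v_11(-5445) = 2

v_11(n) is the largest exponent k such that 11^k divides n. Factor out: -5445 = -11^2 · 45. (Sign doesn't affect v_p.) So v_11(-5445) = 2.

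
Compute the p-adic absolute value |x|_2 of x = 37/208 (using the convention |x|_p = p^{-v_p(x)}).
|37/208|_2 = 16

Step 1 — compute v_2(x) by factoring powers of 2 out of the numerator and denominator: v_2(37/208) = -4. Step 2 — apply |x|_p = p^{-v_p(x)} = 2^{4} = 16.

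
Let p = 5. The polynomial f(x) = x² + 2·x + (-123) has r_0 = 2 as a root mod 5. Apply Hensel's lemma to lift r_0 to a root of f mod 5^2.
r_1 = 17 (mod 25)

Hensel: r_{i+1} = r_i − f(r_i)·(f′(r_i))^{-1} mod 5^{i+2}, f′(x) = 2x + 2. Iterate:
  r_0 = 2 (mod 5)
  r_1 = 17 (mod 25)
Final: r = 17 satisfies f(r) ≡ 0 mod 5^2.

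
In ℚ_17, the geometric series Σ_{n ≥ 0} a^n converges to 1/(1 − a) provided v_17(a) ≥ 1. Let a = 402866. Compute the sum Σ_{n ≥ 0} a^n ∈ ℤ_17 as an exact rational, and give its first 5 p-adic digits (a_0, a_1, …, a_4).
Σ a^n = 1/(1 − a) = -1/402865;  first 5 digits = (1, 0, 0, 14, 4)

v_17(a) = 3 ≥ 1, so the series converges in ℤ_17 to 1/(1 − a) = 1/(1 − 402866) = -1/402865. Expand this rational in ℤ_17: compute digits iteratively via d_i = x_i mod 17, x_{i+1} = (x_i − d_i)/17. The first 5 digits are (1, 0, 0, 14, 4).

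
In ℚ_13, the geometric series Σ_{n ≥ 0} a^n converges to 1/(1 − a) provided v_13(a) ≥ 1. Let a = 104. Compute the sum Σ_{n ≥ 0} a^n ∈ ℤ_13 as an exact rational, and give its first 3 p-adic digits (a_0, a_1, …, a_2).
Σ a^n = 1/(1 − a) = -1/103;  first 3 digits = (1, 8, 12)

v_13(a) = 1 ≥ 1, so the series converges in ℤ_13 to 1/(1 − a) = 1/(1 − 104) = -1/103. Expand this rational in ℤ_13: compute digits iteratively via d_i = x_i mod 13, x_{i+1} = (x_i − d_i)/13. The first 3 digits are (1, 8, 12).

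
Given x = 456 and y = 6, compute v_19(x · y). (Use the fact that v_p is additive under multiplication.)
v_19(2736) = 1

v_p(x) = 1 (factor: 456 = 19^1 · 24); v_p(y) = 0 (factor: 6 = 19^0 · 6). Additivity: v_p(xy) = v_p(x) + v_p(y) = 1 + 0 = 1. (Direct check: xy = 2736 = 19^1 · (144).)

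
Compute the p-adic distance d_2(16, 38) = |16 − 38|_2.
d_2(16, 38) = 1/2

Step 1 — x − y = 16 − 38 = -22. Step 2 — v_2(-22) = 1 (factor: -22 = −(2^1 · 11); the sign does not affect v_p). Step 3 — |x − y|_2 = 2^{-1} = 1/2.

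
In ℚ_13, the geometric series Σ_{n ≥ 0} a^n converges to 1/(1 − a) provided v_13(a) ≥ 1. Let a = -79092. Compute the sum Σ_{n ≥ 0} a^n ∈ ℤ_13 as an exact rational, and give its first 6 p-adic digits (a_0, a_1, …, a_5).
Σ a^n = 1/(1 − a) = 1/79093;  first 6 digits = (1, 0, 0, 3, 10, 12)

v_13(a) = 3 ≥ 1, so the series converges in ℤ_13 to 1/(1 − a) = 1/(1 − (-79092)) = 1/79093. Expand this rational in ℤ_13: compute digits iteratively via d_i = x_i mod 13, x_{i+1} = (x_i − d_i)/13. The first 6 digits are (1, 0, 0, 3, 10, 12).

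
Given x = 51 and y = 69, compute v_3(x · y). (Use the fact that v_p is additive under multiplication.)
v_3(3519) = 2

v_p(x) = 1 (factor: 51 = 3^1 · 17); v_p(y) = 1 (factor: 69 = 3^1 · 23). Additivity: v_p(xy) = v_p(x) + v_p(y) = 1 + 1 = 2. (Direct check: xy = 3519 = 3^2 · (391).)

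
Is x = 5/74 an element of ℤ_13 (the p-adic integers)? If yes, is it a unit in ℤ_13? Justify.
x ∈ ℤ_13^× (unit); v_13(x) = 0

ℤ_13 = {x ∈ ℚ_13 : v_13(x) ≥ 0} and ℤ_13^× = {x ∈ ℤ_13 : v_13(x) = 0}. Here v_13(5/74) = v_13(num) − v_13(den) = 0; compare against these criteria.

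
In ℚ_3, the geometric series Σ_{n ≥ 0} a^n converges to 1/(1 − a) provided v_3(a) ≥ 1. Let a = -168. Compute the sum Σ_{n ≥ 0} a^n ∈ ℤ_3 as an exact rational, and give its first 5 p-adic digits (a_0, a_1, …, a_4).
Σ a^n = 1/(1 − a) = 1/169;  first 5 digits = (1, 1, 0, 2, 2)

v_3(a) = 1 ≥ 1, so the series converges in ℤ_3 to 1/(1 − a) = 1/(1 − (-168)) = 1/169. Expand this rational in ℤ_3: compute digits iteratively via d_i = x_i mod 3, x_{i+1} = (x_i − d_i)/3. The first 5 digits are (1, 1, 0, 2, 2).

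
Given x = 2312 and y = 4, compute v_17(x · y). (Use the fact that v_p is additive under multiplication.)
v_17(9248) = 2

v_p(x) = 2 (factor: 2312 = 17^2 · 8); v_p(y) = 0 (factor: 4 = 17^0 · 4). Additivity: v_p(xy) = v_p(x) + v_p(y) = 2 + 0 = 2. (Direct check: xy = 9248 = 17^2 · (32).)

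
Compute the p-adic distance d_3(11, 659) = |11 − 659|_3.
d_3(11, 659) = 1/81

Step 1 — x − y = 11 − 659 = -648. Step 2 — v_3(-648) = 4 (factor: -648 = −(3^4 · 8); the sign does not affect v_p). Step 3 — |x − y|_3 = 3^{-4} = 1/81.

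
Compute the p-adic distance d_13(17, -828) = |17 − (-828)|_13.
d_13(17, -828) = 1/169

Step 1 — x − y = 17 − (-828) = 845. Step 2 — v_13(845) = 2 (factor: 845 = (13^2 · 5); the sign does not affect v_p). Step 3 — |x − y|_13 = 13^{-2} = 1/169.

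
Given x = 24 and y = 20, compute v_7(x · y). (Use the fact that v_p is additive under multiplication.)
v_7(480) = 0

v_p(x) = 0 (factor: 24 = 7^0 · 24); v_p(y) = 0 (factor: 20 = 7^0 · 20). Additivity: v_p(xy) = v_p(x) + v_p(y) = 0 + 0 = 0. (Direct check: xy = 480 = 7^0 · (480).)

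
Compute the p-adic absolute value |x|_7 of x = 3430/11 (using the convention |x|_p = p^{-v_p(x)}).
|3430/11|_7 = 1/343

Step 1 — compute v_7(x) by factoring powers of 7 out of the numerator and denominator: v_7(3430/11) = 3. Step 2 — apply |x|_p = p^{-v_p(x)} = 7^{-3} = 1/343.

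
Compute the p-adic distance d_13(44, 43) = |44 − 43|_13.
d_13(44, 43) = 1

Step 1 — x − y = 44 − 43 = 1. Step 2 — v_13(1) = 0 (factor: 1 = (13^0 · 1); the sign does not affect v_p). Step 3 — |x − y|_13 = 13^{0} = 1.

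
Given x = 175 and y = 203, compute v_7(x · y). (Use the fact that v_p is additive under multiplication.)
v_7(35525) = 2

v_p(x) = 1 (factor: 175 = 7^1 · 25); v_p(y) = 1 (factor: 203 = 7^1 · 29). Additivity: v_p(xy) = v_p(x) + v_p(y) = 1 + 1 = 2. (Direct check: xy = 35525 = 7^2 · (725).)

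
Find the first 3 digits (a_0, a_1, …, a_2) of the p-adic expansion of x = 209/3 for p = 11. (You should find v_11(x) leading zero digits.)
(a_0, …, a_2) = (0, 10, 7)

v_11(209/3) = 1, so a_0 = ... = a_0 = 0. Factor out: x = 11^1 · u with u = 19/3 a unit in ℤ_11. Expand u iteratively via a_{v+i} = u_i mod 11, u_{i+1} = (u_i − a_{v+i})/11:
  u_0 = 19/3;  a_1 = 10;  u_1 = (u_0 − 10)/11 = -1/3
  u_1 = -1/3;  a_2 = 7;  u_2 = (u_1 − 7)/11 = -2/3
Digits: (0, 10, 7).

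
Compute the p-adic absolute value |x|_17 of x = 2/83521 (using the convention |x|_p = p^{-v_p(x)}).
|2/83521|_17 = 83521

Step 1 — compute v_17(x) by factoring powers of 17 out of the numerator and denominator: v_17(2/83521) = -4. Step 2 — apply |x|_p = p^{-v_p(x)} = 17^{4} = 83521.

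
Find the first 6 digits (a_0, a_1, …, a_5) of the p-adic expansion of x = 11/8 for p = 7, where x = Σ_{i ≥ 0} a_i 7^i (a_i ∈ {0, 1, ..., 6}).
(a_0, …, a_5) = (4, 4, 2, 4, 2, 4)

v_7(11/8) = 0 (numerator and denominator both coprime to 7), so x ∈ ℤ_7^×. Compute digits iteratively via a_i = x_i mod 7, x_{i+1} = (x_i − a_i)/7, with x_0 = x:
  x_0 = 11/8;  a_0 = 4;  x_1 = (x_0 − 4)/7 = -3/8
  x_1 = -3/8;  a_1 = 4;  x_2 = (x_1 − 4)/7 = -5/8
  x_2 = -5/8;  a_2 = 2;  x_3 = (x_2 − 2)/7 = -3/8
  x_3 = -3/8;  a_3 = 4;  x_4 = (x_3 − 4)/7 = -5/8
  x_4 = -5/8;  a_4 = 2;  x_5 = (x_4 − 2)/7 = -3/8
  x_5 = -3/8;  a_5 = 4;  x_6 = (x_5 − 4)/7 = -5/8
Digits: (4, 4, 2, 4, 2, 4).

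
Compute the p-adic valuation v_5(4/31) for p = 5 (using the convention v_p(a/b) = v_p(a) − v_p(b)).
v_5(4/31) = 0

Factor powers of 5 from the numerator and denominator of the reduced fraction: 4 = 5^0 · 4 and 31 = 5^0 · 31. Apply v_p(a/b) = v_p(a) − v_p(b): v_5(4/31) = 0 − 0 = 0.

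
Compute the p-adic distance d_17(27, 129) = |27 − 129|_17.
d_17(27, 129) = 1/17

Step 1 — x − y = 27 − 129 = -102. Step 2 — v_17(-102) = 1 (factor: -102 = −(17^1 · 6); the sign does not affect v_p). Step 3 — |x − y|_17 = 17^{-1} = 1/17.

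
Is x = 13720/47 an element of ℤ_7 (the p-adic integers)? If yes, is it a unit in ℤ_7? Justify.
x ∈ ℤ_7 but not a unit; v_7(x) = 3 > 0

ℤ_7 = {x ∈ ℚ_7 : v_7(x) ≥ 0} and ℤ_7^× = {x ∈ ℤ_7 : v_7(x) = 0}. Here v_7(13720/47) = v_7(num) − v_7(den) = 3; compare against these criteria.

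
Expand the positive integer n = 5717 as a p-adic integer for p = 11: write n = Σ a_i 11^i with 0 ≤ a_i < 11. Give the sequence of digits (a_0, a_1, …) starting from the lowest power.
(a_0, a_1, …) = (8, 2, 3, 4)

Repeated division by 11 gives the digits low-to-high: 5717 = 8 + 2·11^1 + 3·11^2 + 4·11^3. Digit sequence: (8, 2, 3, 4).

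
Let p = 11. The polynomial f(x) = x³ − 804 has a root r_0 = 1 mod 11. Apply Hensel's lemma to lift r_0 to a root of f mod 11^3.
r_2 = 793 (mod 1331)

Hensel: r_{i+1} = r_i − f(r_i)/f′(r_i) mod 11^{i+2}, where f′(x) = 3x². Iterate:
  r_0 = 1 (mod 11)
  r_1 = 67 (mod 121)
  r_2 = 793 (mod 1331)
Final: r = 793 with f(r) ≡ 0 mod 11^3.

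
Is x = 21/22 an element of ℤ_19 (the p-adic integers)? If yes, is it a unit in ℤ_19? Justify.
x ∈ ℤ_19^× (unit); v_19(x) = 0

ℤ_19 = {x ∈ ℚ_19 : v_19(x) ≥ 0} and ℤ_19^× = {x ∈ ℤ_19 : v_19(x) = 0}. Here v_19(21/22) = v_19(num) − v_19(den) = 0; compare against these criteria.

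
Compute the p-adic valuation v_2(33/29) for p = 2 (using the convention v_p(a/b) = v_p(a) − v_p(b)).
v_2(33/29) = 0

Factor powers of 2 from the numerator and denominator of the reduced fraction: 33 = 2^0 · 33 and 29 = 2^0 · 29. Apply v_p(a/b) = v_p(a) − v_p(b): v_2(33/29) = 0 − 0 = 0.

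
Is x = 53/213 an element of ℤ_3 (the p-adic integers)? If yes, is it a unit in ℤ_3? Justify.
x ∉ ℤ_3 (v_3(x) = -1 < 0)

ℤ_3 = {x ∈ ℚ_3 : v_3(x) ≥ 0} and ℤ_3^× = {x ∈ ℤ_3 : v_3(x) = 0}. Here v_3(53/213) = v_3(num) − v_3(den) = -1; compare against these criteria.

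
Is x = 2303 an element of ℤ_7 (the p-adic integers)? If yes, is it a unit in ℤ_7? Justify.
x ∈ ℤ_7 but not a unit; v_7(x) = 2 > 0

ℤ_7 = {x ∈ ℚ_7 : v_7(x) ≥ 0} and ℤ_7^× = {x ∈ ℤ_7 : v_7(x) = 0}. Here v_7(2303) = v_7(num) − v_7(den) = 2; compare against these criteria.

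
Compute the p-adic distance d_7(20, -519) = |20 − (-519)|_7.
d_7(20, -519) = 1/49

Step 1 — x − y = 20 − (-519) = 539. Step 2 — v_7(539) = 2 (factor: 539 = (7^2 · 11); the sign does not affect v_p). Step 3 — |x − y|_7 = 7^{-2} = 1/49.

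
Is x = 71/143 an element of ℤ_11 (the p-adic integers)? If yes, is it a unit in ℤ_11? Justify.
x ∉ ℤ_11 (v_11(x) = -1 < 0)

ℤ_11 = {x ∈ ℚ_11 : v_11(x) ≥ 0} and ℤ_11^× = {x ∈ ℤ_11 : v_11(x) = 0}. Here v_11(71/143) = v_11(num) − v_11(den) = -1; compare against these criteria.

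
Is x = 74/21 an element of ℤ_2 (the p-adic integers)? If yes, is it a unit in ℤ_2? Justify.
x ∈ ℤ_2 but not a unit; v_2(x) = 1 > 0

ℤ_2 = {x ∈ ℚ_2 : v_2(x) ≥ 0} and ℤ_2^× = {x ∈ ℤ_2 : v_2(x) = 0}. Here v_2(74/21) = v_2(num) − v_2(den) = 1; compare against these criteria.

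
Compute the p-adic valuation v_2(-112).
v_2(-112) = 4

v_2(n) is the largest exponent k such that 2^k divides n. Factor out: -112 = -2^4 · 7. (Sign doesn't affect v_p.) So v_2(-112) = 4.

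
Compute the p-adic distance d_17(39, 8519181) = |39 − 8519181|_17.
d_17(39, 8519181) = 1/1419857

Step 1 — x − y = 39 − 8519181 = -8519142. Step 2 — v_17(-8519142) = 5 (factor: -8519142 = −(17^5 · 6); the sign does not affect v_p). Step 3 — |x − y|_17 = 17^{-5} = 1/1419857.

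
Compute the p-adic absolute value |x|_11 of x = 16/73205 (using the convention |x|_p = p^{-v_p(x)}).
|16/73205|_11 = 14641

Step 1 — compute v_11(x) by factoring powers of 11 out of the numerator and denominator: v_11(16/73205) = -4. Step 2 — apply |x|_p = p^{-v_p(x)} = 11^{4} = 14641.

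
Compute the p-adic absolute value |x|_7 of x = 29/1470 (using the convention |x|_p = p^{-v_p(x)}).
|29/1470|_7 = 49

Step 1 — compute v_7(x) by factoring powers of 7 out of the numerator and denominator: v_7(29/1470) = -2. Step 2 — apply |x|_p = p^{-v_p(x)} = 7^{2} = 49.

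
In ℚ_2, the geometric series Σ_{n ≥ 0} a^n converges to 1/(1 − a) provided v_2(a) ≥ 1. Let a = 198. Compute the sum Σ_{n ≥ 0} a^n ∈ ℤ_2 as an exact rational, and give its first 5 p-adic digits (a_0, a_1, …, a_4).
Σ a^n = 1/(1 − a) = -1/197;  first 5 digits = (1, 1, 0, 0, 1)

v_2(a) = 1 ≥ 1, so the series converges in ℤ_2 to 1/(1 − a) = 1/(1 − 198) = -1/197. Expand this rational in ℤ_2: compute digits iteratively via d_i = x_i mod 2, x_{i+1} = (x_i − d_i)/2. The first 5 digits are (1, 1, 0, 0, 1).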